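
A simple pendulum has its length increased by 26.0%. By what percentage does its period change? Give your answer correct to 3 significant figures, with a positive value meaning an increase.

T ∝ √L, so T'/T = √(1.260) = 1.122.
Percentage change in T = (1.122 − 1) × 100% = 12.2%.

12.2%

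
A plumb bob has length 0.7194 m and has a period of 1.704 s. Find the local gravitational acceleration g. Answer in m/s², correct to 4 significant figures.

From T = 2π√(L/g), g = 4π²L/T² = 4π² × 0.7194/1.7040² = 9.781 m/s².

9.781 m/s²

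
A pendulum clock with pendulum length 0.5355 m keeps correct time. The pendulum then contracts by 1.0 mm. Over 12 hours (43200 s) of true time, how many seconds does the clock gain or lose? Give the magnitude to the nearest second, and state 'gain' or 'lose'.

T ∝ √L, so T'/T = √(0.53450/0.5355) = 0.999066.
In 43200 s of true time the clock registers 43200/0.999066 = 43240.4 s, so it gains 40 s.

gain 40 s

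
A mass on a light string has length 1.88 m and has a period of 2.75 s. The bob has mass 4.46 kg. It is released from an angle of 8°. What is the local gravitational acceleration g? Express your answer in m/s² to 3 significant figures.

9.81 m/s²

From T = 2π√(L/g), g = 4π²L/T² = 4π² × 1.88/2.750² = 9.81 m/s².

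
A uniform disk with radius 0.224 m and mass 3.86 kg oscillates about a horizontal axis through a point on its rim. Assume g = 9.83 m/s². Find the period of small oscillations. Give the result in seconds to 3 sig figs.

1.16 s

I_cm = ½mr² = 0.09684 kg·m². The pivot is at distance d = 0.224 m from the centre of mass.
By the parallel-axis theorem, I = I_cm + md² = 0.09684 + 0.1937 = 0.2905 kg·m².
T = 2π√(I/(mgd)) = 2π√(0.2905/(3.86 × 9.83 × 0.224)) = 1.16 s.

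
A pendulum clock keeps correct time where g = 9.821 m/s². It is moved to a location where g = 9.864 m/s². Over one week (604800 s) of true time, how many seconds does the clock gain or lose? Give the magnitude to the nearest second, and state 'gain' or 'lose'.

gain 1323 s

The clock's period scales as T ∝ 1/√g, so T'/T = √(9.821/9.864) = 0.997818.
In 604800 s of true time the clock registers 604800/0.997818 = 606122.6 s, so it gains 1323 s.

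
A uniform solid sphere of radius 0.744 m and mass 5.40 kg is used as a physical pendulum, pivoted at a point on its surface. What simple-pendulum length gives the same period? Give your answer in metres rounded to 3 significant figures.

1.04 m

The equivalent simple-pendulum length is L_eq = I/(md), where I is about the pivot and d = 0.7440 m.
I_cm = (2/5)mR² = 1.196 kg·m², so I = I_cm + md² = 1.196 + 2.989 = 4.185 kg·m².
L_eq = 4.185/(5.40 × 0.7440) = 1.04 m.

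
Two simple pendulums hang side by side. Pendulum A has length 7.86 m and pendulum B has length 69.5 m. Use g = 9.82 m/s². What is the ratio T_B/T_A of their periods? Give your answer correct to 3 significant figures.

T ∝ √L, so T_B/T_A = √(L_B/L_A) = √(69.5/7.86) = 2.97.

2.97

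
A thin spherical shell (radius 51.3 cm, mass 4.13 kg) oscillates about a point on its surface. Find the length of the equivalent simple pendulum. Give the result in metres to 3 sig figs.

0.855 m

The equivalent simple-pendulum length is L_eq = I/(md), where I is about the pivot and d = 0.5130 m.
I_cm = (2/3)mR² = 0.7246 kg·m², so I = I_cm + md² = 0.7246 + 1.087 = 1.811 kg·m².
L_eq = 1.811/(4.13 × 0.5130) = 0.855 m.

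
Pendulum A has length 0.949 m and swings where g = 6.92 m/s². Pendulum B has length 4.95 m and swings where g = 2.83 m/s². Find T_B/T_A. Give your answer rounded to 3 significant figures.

3.57

T = 2π√(L/g), so T_B/T_A = √((L_B/g_B)/(L_A/g_A)) = √((4.95/2.83)/(0.949/6.92)) = 3.57.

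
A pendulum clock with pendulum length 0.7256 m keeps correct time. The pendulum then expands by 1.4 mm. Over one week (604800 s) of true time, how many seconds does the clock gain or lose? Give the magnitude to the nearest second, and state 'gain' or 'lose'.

lose 583 s

T ∝ √L, so T'/T = √(0.72700/0.7256) = 1.00096.
In 604800 s of true time the clock registers 604800/1.00096 = 604217.4 s, so it loses 583 s.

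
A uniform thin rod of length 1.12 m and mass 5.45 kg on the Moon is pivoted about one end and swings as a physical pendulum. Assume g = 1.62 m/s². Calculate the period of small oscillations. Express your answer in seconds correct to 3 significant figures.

4.27 s

For a physical pendulum T = 2π√(I/(mgd)), with d = 0.5600 m from pivot to centre of mass.
I_cm = mL²/12 = 5.45 × 1.12²/12 = 0.5697 kg·m²; I = I_cm + md² = 0.5697 + 5.45 × 0.5600² = 2.279 kg·m².
T = 2π√(2.279/(5.45 × 1.62 × 0.5600)) = 4.27 s.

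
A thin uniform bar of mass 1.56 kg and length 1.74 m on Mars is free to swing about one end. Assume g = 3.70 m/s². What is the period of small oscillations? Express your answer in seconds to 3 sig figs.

For a physical pendulum T = 2π√(I/(mgd)), with d = 0.8700 m from pivot to centre of mass.
I_cm = mL²/12 = 1.56 × 1.74²/12 = 0.3936 kg·m²; I = I_cm + md² = 0.3936 + 1.56 × 0.8700² = 1.574 kg·m².
T = 2π√(1.574/(1.56 × 3.70 × 0.8700)) = 3.52 s.

3.52 s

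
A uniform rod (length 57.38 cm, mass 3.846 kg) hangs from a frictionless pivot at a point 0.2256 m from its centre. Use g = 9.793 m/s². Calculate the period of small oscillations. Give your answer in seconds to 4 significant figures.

For a physical pendulum T = 2π√(I/(mgd)), with d = 0.22560 m from pivot to centre of mass.
I_cm = mL²/12 = 3.846 × 0.5738²/12 = 0.10552 kg·m²; I = I_cm + md² = 0.10552 + 3.846 × 0.22560² = 0.30127 kg·m².
T = 2π√(0.30127/(3.846 × 9.793 × 0.22560)) = 1.183 s.

1.183 s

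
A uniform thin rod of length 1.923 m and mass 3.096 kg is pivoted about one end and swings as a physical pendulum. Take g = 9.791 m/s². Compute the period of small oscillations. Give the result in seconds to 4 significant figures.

2.274 s

For a physical pendulum T = 2π√(I/(mgd)), with d = 0.96150 m from pivot to centre of mass.
I_cm = mL²/12 = 3.096 × 1.923²/12 = 0.95407 kg·m²; I = I_cm + md² = 0.95407 + 3.096 × 0.96150² = 3.8163 kg·m².
T = 2π√(3.8163/(3.096 × 9.791 × 0.96150)) = 2.274 s.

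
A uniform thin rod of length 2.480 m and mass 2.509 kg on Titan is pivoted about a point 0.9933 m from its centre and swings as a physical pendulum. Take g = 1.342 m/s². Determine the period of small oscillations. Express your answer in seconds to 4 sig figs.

6.663 s

For a physical pendulum T = 2π√(I/(mgd)), with d = 0.99330 m from pivot to centre of mass.
I_cm = mL²/12 = 2.509 × 2.480²/12 = 1.2859 kg·m²; I = I_cm + md² = 1.2859 + 2.509 × 0.99330² = 3.7614 kg·m².
T = 2π√(3.7614/(2.509 × 1.342 × 0.99330)) = 6.663 s.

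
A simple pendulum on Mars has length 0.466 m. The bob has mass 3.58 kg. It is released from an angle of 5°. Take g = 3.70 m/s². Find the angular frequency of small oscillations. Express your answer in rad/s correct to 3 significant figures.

ω = √(g/L) = √(3.70/0.466) = 2.82 rad/s.

2.82 rad/s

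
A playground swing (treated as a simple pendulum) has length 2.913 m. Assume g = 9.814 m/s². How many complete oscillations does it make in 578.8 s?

T = 2π√(L/g) = 2π√(2.913/9.814) = 3.4232 s.
Number of complete oscillations = ⌊578.8/3.4232⌋ = ⌊169.08⌋ = 169.

169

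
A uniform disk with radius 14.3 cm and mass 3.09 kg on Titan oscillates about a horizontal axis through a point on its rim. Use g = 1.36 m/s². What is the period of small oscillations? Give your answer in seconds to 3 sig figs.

I_cm = ½mr² = 0.03159 kg·m². The pivot is at distance d = 0.143 m from the centre of mass.
By the parallel-axis theorem, I = I_cm + md² = 0.03159 + 0.06319 = 0.09478 kg·m².
T = 2π√(I/(mgd)) = 2π√(0.09478/(3.09 × 1.36 × 0.143)) = 2.50 s.

2.50 s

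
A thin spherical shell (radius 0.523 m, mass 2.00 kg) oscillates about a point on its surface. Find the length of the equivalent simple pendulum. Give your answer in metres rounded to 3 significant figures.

0.872 m

The equivalent simple-pendulum length is L_eq = I/(md), where I is about the pivot and d = 0.5230 m.
I_cm = (2/3)mR² = 0.3647 kg·m², so I = I_cm + md² = 0.3647 + 0.5471 = 0.9118 kg·m².
L_eq = 0.9118/(2.00 × 0.5230) = 0.872 m.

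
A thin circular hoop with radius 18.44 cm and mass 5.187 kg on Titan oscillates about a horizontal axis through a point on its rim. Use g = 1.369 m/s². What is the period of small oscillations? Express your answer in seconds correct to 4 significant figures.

I_cm = mr² = 0.17638 kg·m². The pivot is at distance d = 0.1844 m from the centre of mass.
By the parallel-axis theorem, I = I_cm + md² = 0.17638 + 0.17638 = 0.35275 kg·m².
T = 2π√(I/(mgd)) = 2π√(0.35275/(5.187 × 1.369 × 0.1844)) = 3.261 s.

3.261 s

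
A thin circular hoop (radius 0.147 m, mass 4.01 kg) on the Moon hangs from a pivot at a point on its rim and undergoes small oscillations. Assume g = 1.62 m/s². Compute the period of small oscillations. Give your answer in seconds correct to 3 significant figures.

I_cm = mr² = 0.08665 kg·m². The pivot is at distance d = 0.147 m from the centre of mass.
By the parallel-axis theorem, I = I_cm + md² = 0.08665 + 0.08665 = 0.1733 kg·m².
T = 2π√(I/(mgd)) = 2π√(0.1733/(4.01 × 1.62 × 0.147)) = 2.68 s.

2.68 s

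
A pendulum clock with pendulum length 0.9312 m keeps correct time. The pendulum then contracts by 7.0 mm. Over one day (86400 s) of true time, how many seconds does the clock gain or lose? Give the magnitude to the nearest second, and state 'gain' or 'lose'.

T ∝ √L, so T'/T = √(0.92420/0.9312) = 0.996234.
In 86400 s of true time the clock registers 86400/0.996234 = 86726.6 s, so it gains 327 s.

gain 327 s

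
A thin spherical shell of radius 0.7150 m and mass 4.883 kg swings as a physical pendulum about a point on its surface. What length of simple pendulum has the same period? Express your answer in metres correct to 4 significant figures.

The equivalent simple-pendulum length is L_eq = I/(md), where I is about the pivot and d = 0.71500 m.
I_cm = (2/3)mR² = 1.6642 kg·m², so I = I_cm + md² = 1.6642 + 2.4963 = 4.1605 kg·m².
L_eq = 4.1605/(4.883 × 0.71500) = 1.192 m.

1.192 m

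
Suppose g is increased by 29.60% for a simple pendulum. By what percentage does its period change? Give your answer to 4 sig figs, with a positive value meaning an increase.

T ∝ 1/√g, so T'/T = 1/√(1.2960) = 0.87841.
Percentage change in T = (0.87841 − 1) × 100% = -12.16%.

-12.16%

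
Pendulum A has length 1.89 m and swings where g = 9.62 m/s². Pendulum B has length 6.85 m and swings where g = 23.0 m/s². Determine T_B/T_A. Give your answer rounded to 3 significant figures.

1.23

T = 2π√(L/g), so T_B/T_A = √((L_B/g_B)/(L_A/g_A)) = √((6.85/23.0)/(1.89/9.62)) = 1.23.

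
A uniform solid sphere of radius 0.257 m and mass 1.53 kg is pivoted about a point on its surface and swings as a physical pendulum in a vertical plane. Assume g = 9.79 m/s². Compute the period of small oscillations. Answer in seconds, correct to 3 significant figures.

I_cm = (2/5)mr² = 0.04042 kg·m². The pivot is at distance d = 0.257 m from the centre of mass.
By the parallel-axis theorem, I = I_cm + md² = 0.04042 + 0.1011 = 0.1415 kg·m².
T = 2π√(I/(mgd)) = 2π√(0.1415/(1.53 × 9.79 × 0.257)) = 1.20 s.

1.20 s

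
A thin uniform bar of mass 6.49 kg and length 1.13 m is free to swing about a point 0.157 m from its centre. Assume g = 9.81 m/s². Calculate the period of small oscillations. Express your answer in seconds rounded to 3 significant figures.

1.83 s

For a physical pendulum T = 2π√(I/(mgd)), with d = 0.1570 m from pivot to centre of mass.
I_cm = mL²/12 = 6.49 × 1.13²/12 = 0.6906 kg·m²; I = I_cm + md² = 0.6906 + 6.49 × 0.1570² = 0.8506 kg·m².
T = 2π√(0.8506/(6.49 × 9.81 × 0.1570)) = 1.83 s.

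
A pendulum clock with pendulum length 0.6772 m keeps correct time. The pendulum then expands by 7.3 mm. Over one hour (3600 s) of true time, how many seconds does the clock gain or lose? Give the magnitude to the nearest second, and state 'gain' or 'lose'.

lose 19 s

T ∝ √L, so T'/T = √(0.68450/0.6772) = 1.00538.
In 3600 s of true time the clock registers 3600/1.00538 = 3580.8 s, so it loses 19 s.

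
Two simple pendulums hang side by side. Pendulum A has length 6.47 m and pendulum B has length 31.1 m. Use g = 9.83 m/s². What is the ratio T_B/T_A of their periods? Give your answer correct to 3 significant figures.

2.19

T ∝ √L, so T_B/T_A = √(L_B/L_A) = √(31.1/6.47) = 2.19.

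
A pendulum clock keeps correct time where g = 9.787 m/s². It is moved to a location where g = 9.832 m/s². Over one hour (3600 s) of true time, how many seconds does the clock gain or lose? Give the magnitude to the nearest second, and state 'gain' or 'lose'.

gain 8 s

The clock's period scales as T ∝ 1/√g, so T'/T = √(9.787/9.832) = 0.997709.
In 3600 s of true time the clock registers 3600/0.997709 = 3608.3 s, so it gains 8 s.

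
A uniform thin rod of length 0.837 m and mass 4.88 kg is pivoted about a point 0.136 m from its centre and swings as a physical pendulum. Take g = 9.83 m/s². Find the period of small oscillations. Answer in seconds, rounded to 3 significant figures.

1.51 s

For a physical pendulum T = 2π√(I/(mgd)), with d = 0.1360 m from pivot to centre of mass.
I_cm = mL²/12 = 4.88 × 0.837²/12 = 0.2849 kg·m²; I = I_cm + md² = 0.2849 + 4.88 × 0.1360² = 0.3752 kg·m².
T = 2π√(0.3752/(4.88 × 9.83 × 0.1360)) = 1.51 s.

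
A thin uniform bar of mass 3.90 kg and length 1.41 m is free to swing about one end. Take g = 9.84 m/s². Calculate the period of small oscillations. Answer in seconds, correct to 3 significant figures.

1.94 s

For a physical pendulum T = 2π√(I/(mgd)), with d = 0.7050 m from pivot to centre of mass.
I_cm = mL²/12 = 3.90 × 1.41²/12 = 0.6461 kg·m²; I = I_cm + md² = 0.6461 + 3.90 × 0.7050² = 2.585 kg·m².
T = 2π√(2.585/(3.90 × 9.84 × 0.7050)) = 1.94 s.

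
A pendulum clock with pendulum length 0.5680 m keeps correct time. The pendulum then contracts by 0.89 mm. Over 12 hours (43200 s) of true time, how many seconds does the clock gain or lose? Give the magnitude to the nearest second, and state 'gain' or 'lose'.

gain 34 s

T ∝ √L, so T'/T = √(0.56711/0.5680) = 0.999216.
In 43200 s of true time the clock registers 43200/0.999216 = 43233.9 s, so it gains 34 s.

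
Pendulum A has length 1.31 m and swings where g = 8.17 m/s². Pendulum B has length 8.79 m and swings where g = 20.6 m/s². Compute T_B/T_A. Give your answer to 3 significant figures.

T = 2π√(L/g), so T_B/T_A = √((L_B/g_B)/(L_A/g_A)) = √((8.79/20.6)/(1.31/8.17)) = 1.63.

1.63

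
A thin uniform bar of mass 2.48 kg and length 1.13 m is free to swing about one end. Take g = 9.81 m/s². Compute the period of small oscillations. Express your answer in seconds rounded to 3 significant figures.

1.74 s

For a physical pendulum T = 2π√(I/(mgd)), with d = 0.5650 m from pivot to centre of mass.
I_cm = mL²/12 = 2.48 × 1.13²/12 = 0.2639 kg·m²; I = I_cm + md² = 0.2639 + 2.48 × 0.5650² = 1.056 kg·m².
T = 2π√(1.056/(2.48 × 9.81 × 0.5650)) = 1.74 s.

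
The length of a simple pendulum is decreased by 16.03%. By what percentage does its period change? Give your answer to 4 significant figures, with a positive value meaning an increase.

T ∝ √L, so T'/T = √(0.83970) = 0.91635.
Percentage change in T = (0.91635 − 1) × 100% = -8.365%.

-8.365%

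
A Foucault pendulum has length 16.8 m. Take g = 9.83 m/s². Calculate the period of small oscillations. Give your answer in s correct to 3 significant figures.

T = 2π√(L/g) = 2π√(16.8/9.83) = 2π × 1.307 = 8.21 s.

8.21 s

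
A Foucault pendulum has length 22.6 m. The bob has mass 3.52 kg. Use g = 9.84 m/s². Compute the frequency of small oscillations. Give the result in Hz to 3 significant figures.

0.105 Hz

T = 2π√(L/g) = 2π√(22.6/9.84) = 9.522 s, so f = 1/T = 0.105 Hz.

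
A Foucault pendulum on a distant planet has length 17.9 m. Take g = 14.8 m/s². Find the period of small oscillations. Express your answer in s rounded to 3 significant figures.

6.91 s

T = 2π√(L/g) = 2π√(17.9/14.8) = 2π × 1.100 = 6.91 s.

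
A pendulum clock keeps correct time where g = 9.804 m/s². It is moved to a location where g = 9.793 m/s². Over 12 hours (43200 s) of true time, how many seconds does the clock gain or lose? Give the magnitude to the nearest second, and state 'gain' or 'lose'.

lose 24 s

The clock's period scales as T ∝ 1/√g, so T'/T = √(9.804/9.793) = 1.00056.
In 43200 s of true time the clock registers 43200/1.00056 = 43175.8 s, so it loses 24 s.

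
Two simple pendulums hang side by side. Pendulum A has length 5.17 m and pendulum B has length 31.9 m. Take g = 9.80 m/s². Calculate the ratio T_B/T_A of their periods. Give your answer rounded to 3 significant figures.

2.48

T ∝ √L, so T_B/T_A = √(L_B/L_A) = √(31.9/5.17) = 2.48.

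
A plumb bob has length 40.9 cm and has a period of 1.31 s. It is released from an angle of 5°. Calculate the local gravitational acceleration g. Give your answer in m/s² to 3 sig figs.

From T = 2π√(L/g), g = 4π²L/T² = 4π² × 0.409/1.310² = 9.41 m/s².

9.41 m/s²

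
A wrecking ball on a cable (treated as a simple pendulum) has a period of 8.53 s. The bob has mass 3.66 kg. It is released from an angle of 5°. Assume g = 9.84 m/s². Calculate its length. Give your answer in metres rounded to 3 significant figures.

18.1 m

From T = 2π√(L/g), L = gT²/(4π²) = 9.84 × 8.530²/(4π²) = 18.1 m.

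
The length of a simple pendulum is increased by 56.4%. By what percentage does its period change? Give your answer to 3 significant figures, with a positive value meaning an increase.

T ∝ √L, so T'/T = √(1.564) = 1.251.
Percentage change in T = (1.251 − 1) × 100% = 25.1%.

25.1%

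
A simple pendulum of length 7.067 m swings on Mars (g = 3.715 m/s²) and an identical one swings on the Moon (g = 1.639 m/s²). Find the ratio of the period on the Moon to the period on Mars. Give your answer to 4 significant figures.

1.506

T ∝ 1/√g, so T₂/T₁ = √(g₁/g₂) = √(3.715/1.639) = 1.506.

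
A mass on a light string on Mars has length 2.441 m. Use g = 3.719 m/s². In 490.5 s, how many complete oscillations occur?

T = 2π√(L/g) = 2π√(2.441/3.719) = 5.0904 s.
Number of complete oscillations = ⌊490.5/5.0904⌋ = ⌊96.358⌋ = 96.

96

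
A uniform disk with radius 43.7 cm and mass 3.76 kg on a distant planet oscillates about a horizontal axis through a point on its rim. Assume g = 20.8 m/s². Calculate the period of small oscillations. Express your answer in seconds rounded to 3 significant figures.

1.12 s

I_cm = ½mr² = 0.3590 kg·m². The pivot is at distance d = 0.437 m from the centre of mass.
By the parallel-axis theorem, I = I_cm + md² = 0.3590 + 0.7180 = 1.077 kg·m².
T = 2π√(I/(mgd)) = 2π√(1.077/(3.76 × 20.8 × 0.437)) = 1.12 s.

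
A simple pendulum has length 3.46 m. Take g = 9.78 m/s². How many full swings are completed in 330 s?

T = 2π√(L/g) = 2π√(3.46/9.78) = 3.737 s.
Number of complete oscillations = ⌊330/3.737⌋ = ⌊88.30⌋ = 88.

88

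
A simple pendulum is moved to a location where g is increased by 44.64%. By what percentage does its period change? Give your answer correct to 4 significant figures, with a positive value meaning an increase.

T ∝ 1/√g, so T'/T = 1/√(1.4464) = 0.83149.
Percentage change in T = (0.83149 − 1) × 100% = -16.85%.

-16.85%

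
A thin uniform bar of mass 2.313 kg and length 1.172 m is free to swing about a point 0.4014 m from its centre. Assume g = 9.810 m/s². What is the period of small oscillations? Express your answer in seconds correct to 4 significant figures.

1.662 s

For a physical pendulum T = 2π√(I/(mgd)), with d = 0.40140 m from pivot to centre of mass.
I_cm = mL²/12 = 2.313 × 1.172²/12 = 0.26476 kg·m²; I = I_cm + md² = 0.26476 + 2.313 × 0.40140² = 0.63743 kg·m².
T = 2π√(0.63743/(2.313 × 9.810 × 0.40140)) = 1.662 s.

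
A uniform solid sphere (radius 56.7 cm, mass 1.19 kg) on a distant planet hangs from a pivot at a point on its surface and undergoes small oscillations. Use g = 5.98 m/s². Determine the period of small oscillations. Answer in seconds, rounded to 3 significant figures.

I_cm = (2/5)mr² = 0.1530 kg·m². The pivot is at distance d = 0.567 m from the centre of mass.
By the parallel-axis theorem, I = I_cm + md² = 0.1530 + 0.3826 = 0.5356 kg·m².
T = 2π√(I/(mgd)) = 2π√(0.5356/(1.19 × 5.98 × 0.567)) = 2.29 s.

2.29 s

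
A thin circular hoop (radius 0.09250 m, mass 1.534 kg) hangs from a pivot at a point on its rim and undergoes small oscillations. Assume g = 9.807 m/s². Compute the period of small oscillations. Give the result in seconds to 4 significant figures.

I_cm = mr² = 0.013125 kg·m². The pivot is at distance d = 0.09250 m from the centre of mass.
By the parallel-axis theorem, I = I_cm + md² = 0.013125 + 0.013125 = 0.026251 kg·m².
T = 2π√(I/(mgd)) = 2π√(0.026251/(1.534 × 9.807 × 0.09250)) = 0.8630 s.

0.8630 s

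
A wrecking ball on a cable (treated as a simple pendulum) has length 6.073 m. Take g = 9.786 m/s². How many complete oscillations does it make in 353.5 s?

T = 2π√(L/g) = 2π√(6.073/9.786) = 4.9497 s.
Number of complete oscillations = ⌊353.5/4.9497⌋ = ⌊71.418⌋ = 71.

71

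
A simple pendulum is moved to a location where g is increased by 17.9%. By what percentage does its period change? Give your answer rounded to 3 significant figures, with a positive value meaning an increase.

T ∝ 1/√g, so T'/T = 1/√(1.179) = 0.9210.
Percentage change in T = (0.9210 − 1) × 100% = -7.90%.

-7.90%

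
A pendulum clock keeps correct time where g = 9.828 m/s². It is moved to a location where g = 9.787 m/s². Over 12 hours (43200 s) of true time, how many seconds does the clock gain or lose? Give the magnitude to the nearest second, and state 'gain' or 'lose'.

The clock's period scales as T ∝ 1/√g, so T'/T = √(9.828/9.787) = 1.00209.
In 43200 s of true time the clock registers 43200/1.00209 = 43109.8 s, so it loses 90 s.

lose 90 s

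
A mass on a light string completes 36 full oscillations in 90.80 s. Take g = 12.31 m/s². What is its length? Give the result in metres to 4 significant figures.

1.984 m

T = 90.80/36 = 2.5222 s.
From T = 2π√(L/g), L = gT²/(4π²) = 12.31 × 2.5222²/(4π²) = 1.984 m.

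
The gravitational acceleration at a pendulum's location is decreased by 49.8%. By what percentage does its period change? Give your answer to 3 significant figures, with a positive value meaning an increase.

T ∝ 1/√g, so T'/T = 1/√(0.5020) = 1.411.
Percentage change in T = (1.411 − 1) × 100% = 41.1%.

41.1%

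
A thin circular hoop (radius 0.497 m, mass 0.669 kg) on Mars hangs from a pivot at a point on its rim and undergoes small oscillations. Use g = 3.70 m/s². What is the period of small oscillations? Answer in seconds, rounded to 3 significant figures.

3.26 s

I_cm = mr² = 0.1652 kg·m². The pivot is at distance d = 0.497 m from the centre of mass.
By the parallel-axis theorem, I = I_cm + md² = 0.1652 + 0.1652 = 0.3305 kg·m².
T = 2π√(I/(mgd)) = 2π√(0.3305/(0.669 × 3.70 × 0.497)) = 3.26 s.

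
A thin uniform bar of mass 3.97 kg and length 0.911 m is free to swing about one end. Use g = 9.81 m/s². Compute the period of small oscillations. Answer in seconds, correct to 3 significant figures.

For a physical pendulum T = 2π√(I/(mgd)), with d = 0.4555 m from pivot to centre of mass.
I_cm = mL²/12 = 3.97 × 0.911²/12 = 0.2746 kg·m²; I = I_cm + md² = 0.2746 + 3.97 × 0.4555² = 1.098 kg·m².
T = 2π√(1.098/(3.97 × 9.81 × 0.4555)) = 1.56 s.

1.56 s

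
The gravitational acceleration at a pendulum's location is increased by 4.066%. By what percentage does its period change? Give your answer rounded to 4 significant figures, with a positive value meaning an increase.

-1.973%

T ∝ 1/√g, so T'/T = 1/√(1.0407) = 0.98027.
Percentage change in T = (0.98027 − 1) × 100% = -1.973%.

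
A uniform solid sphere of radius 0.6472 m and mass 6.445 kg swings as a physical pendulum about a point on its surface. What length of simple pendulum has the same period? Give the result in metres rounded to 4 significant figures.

The equivalent simple-pendulum length is L_eq = I/(md), where I is about the pivot and d = 0.64720 m.
I_cm = (2/5)mR² = 1.0798 kg·m², so I = I_cm + md² = 1.0798 + 2.6996 = 3.7794 kg·m².
L_eq = 3.7794/(6.445 × 0.64720) = 0.9061 m.

0.9061 m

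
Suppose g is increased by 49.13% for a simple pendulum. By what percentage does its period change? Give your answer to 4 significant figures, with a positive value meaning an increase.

T ∝ 1/√g, so T'/T = 1/√(1.4913) = 0.81887.
Percentage change in T = (0.81887 − 1) × 100% = -18.11%.

-18.11%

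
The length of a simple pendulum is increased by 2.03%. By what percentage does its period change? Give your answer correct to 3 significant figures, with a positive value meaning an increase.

T ∝ √L, so T'/T = √(1.020) = 1.010.
Percentage change in T = (1.010 − 1) × 100% = 1.01%.

1.01%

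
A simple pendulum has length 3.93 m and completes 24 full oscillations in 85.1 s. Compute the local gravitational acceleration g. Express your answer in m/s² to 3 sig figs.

T = 85.1/24 = 3.546 s.
From T = 2π√(L/g), g = 4π²L/T² = 4π² × 3.93/3.546² = 12.3 m/s².

12.3 m/s²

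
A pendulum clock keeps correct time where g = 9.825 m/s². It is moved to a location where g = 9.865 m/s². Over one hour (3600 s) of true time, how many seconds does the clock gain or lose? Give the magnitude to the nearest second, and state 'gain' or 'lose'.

gain 7 s

The clock's period scales as T ∝ 1/√g, so T'/T = √(9.825/9.865) = 0.997971.
In 3600 s of true time the clock registers 3600/0.997971 = 3607.3 s, so it gains 7 s.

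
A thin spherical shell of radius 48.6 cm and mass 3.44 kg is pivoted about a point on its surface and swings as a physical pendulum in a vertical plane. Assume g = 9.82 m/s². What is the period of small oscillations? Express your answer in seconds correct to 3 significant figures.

1.80 s

I_cm = (2/3)mr² = 0.5417 kg·m². The pivot is at distance d = 0.486 m from the centre of mass.
By the parallel-axis theorem, I = I_cm + md² = 0.5417 + 0.8125 = 1.354 kg·m².
T = 2π√(I/(mgd)) = 2π√(1.354/(3.44 × 9.82 × 0.486)) = 1.80 s.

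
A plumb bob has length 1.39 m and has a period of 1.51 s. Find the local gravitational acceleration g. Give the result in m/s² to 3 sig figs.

From T = 2π√(L/g), g = 4π²L/T² = 4π² × 1.39/1.510² = 24.1 m/s².

24.1 m/s²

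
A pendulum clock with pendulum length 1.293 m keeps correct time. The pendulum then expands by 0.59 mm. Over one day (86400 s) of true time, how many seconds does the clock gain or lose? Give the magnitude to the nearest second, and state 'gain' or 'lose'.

lose 20 s

T ∝ √L, so T'/T = √(1.29359/1.293) = 1.00023.
In 86400 s of true time the clock registers 86400/1.00023 = 86380.3 s, so it loses 20 s.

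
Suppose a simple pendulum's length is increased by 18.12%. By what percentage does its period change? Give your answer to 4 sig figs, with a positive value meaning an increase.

T ∝ √L, so T'/T = √(1.1812) = 1.0868.
Percentage change in T = (1.0868 − 1) × 100% = 8.683%.

8.683%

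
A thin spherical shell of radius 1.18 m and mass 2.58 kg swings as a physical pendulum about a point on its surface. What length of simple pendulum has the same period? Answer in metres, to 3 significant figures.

1.97 m

The equivalent simple-pendulum length is L_eq = I/(md), where I is about the pivot and d = 1.180 m.
I_cm = (2/3)mR² = 2.395 kg·m², so I = I_cm + md² = 2.395 + 3.592 = 5.987 kg·m².
L_eq = 5.987/(2.58 × 1.180) = 1.97 m.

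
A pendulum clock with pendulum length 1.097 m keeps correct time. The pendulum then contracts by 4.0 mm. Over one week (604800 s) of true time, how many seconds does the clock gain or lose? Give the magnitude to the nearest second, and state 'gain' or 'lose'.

gain 1106 s

T ∝ √L, so T'/T = √(1.09300/1.097) = 0.998175.
In 604800 s of true time the clock registers 604800/0.998175 = 605905.7 s, so it gains 1106 s.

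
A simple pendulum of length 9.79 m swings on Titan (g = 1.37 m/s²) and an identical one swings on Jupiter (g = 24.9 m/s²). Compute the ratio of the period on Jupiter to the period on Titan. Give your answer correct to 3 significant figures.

T ∝ 1/√g, so T₂/T₁ = √(g₁/g₂) = √(1.37/24.9) = 0.235.

0.235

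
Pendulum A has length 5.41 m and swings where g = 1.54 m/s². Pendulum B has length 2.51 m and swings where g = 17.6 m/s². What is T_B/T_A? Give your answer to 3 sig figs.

T = 2π√(L/g), so T_B/T_A = √((L_B/g_B)/(L_A/g_A)) = √((2.51/17.6)/(5.41/1.54)) = 0.201.

0.201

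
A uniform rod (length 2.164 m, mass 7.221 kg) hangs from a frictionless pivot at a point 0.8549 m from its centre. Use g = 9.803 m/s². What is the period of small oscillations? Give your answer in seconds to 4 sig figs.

For a physical pendulum T = 2π√(I/(mgd)), with d = 0.85490 m from pivot to centre of mass.
I_cm = mL²/12 = 7.221 × 2.164²/12 = 2.8179 kg·m²; I = I_cm + md² = 2.8179 + 7.221 × 0.85490² = 8.0954 kg·m².
T = 2π√(8.0954/(7.221 × 9.803 × 0.85490)) = 2.298 s.

2.298 s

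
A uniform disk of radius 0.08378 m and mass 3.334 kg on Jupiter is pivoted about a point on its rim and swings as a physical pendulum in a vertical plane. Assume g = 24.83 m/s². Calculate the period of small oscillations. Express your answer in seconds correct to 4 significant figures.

0.4470 s

I_cm = ½mr² = 0.011701 kg·m². The pivot is at distance d = 0.08378 m from the centre of mass.
By the parallel-axis theorem, I = I_cm + md² = 0.011701 + 0.023402 = 0.035102 kg·m².
T = 2π√(I/(mgd)) = 2π√(0.035102/(3.334 × 24.83 × 0.08378)) = 0.4470 s.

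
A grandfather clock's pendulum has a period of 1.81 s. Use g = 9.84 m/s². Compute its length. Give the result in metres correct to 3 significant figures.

0.817 m

From T = 2π√(L/g), L = gT²/(4π²) = 9.84 × 1.810²/(4π²) = 0.817 m.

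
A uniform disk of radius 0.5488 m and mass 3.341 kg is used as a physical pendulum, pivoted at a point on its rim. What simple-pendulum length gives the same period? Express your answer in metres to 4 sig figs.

0.8232 m

The equivalent simple-pendulum length is L_eq = I/(md), where I is about the pivot and d = 0.54880 m.
I_cm = ½mR² = 0.50312 kg·m², so I = I_cm + md² = 0.50312 + 1.0062 = 1.5094 kg·m².
L_eq = 1.5094/(3.341 × 0.54880) = 0.8232 m.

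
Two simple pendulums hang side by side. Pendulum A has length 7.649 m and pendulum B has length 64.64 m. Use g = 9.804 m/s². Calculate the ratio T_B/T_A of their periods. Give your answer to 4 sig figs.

2.907

T ∝ √L, so T_B/T_A = √(L_B/L_A) = √(64.64/7.649) = 2.907.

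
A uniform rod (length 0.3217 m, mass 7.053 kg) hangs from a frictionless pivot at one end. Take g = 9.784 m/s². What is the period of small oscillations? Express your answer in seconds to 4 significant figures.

For a physical pendulum T = 2π√(I/(mgd)), with d = 0.16085 m from pivot to centre of mass.
I_cm = mL²/12 = 7.053 × 0.3217²/12 = 0.060827 kg·m²; I = I_cm + md² = 0.060827 + 7.053 × 0.16085² = 0.24331 kg·m².
T = 2π√(0.24331/(7.053 × 9.784 × 0.16085)) = 0.9303 s.

0.9303 s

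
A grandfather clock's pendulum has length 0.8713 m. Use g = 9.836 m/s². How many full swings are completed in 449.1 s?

240

T = 2π√(L/g) = 2π√(0.8713/9.836) = 1.8701 s.
Number of complete oscillations = ⌊449.1/1.8701⌋ = ⌊240.15⌋ = 240.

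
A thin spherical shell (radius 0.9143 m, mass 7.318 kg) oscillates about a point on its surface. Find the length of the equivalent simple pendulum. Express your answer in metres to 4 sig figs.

The equivalent simple-pendulum length is L_eq = I/(md), where I is about the pivot and d = 0.91430 m.
I_cm = (2/3)mR² = 4.0783 kg·m², so I = I_cm + md² = 4.0783 + 6.1174 = 10.196 kg·m².
L_eq = 10.196/(7.318 × 0.91430) = 1.524 m.

1.524 m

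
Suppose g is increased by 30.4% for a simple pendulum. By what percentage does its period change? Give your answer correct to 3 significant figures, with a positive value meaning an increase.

-12.4%

T ∝ 1/√g, so T'/T = 1/√(1.304) = 0.8757.
Percentage change in T = (0.8757 − 1) × 100% = -12.4%.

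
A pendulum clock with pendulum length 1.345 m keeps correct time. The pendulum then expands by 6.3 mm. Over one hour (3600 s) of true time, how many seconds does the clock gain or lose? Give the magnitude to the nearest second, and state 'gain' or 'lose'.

lose 8 s

T ∝ √L, so T'/T = √(1.35130/1.345) = 1.00234.
In 3600 s of true time the clock registers 3600/1.00234 = 3591.6 s, so it loses 8 s.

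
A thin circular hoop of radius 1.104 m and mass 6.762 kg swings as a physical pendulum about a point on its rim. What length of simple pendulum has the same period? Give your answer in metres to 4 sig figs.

2.208 m

The equivalent simple-pendulum length is L_eq = I/(md), where I is about the pivot and d = 1.1040 m.
I_cm = mR² = 8.2416 kg·m², so I = I_cm + md² = 8.2416 + 8.2416 = 16.483 kg·m².
L_eq = 16.483/(6.762 × 1.1040) = 2.208 m.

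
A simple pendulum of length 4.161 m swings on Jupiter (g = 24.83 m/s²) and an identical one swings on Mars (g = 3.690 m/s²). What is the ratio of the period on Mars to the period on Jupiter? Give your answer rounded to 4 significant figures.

2.594

T ∝ 1/√g, so T₂/T₁ = √(g₁/g₂) = √(24.83/3.690) = 2.594.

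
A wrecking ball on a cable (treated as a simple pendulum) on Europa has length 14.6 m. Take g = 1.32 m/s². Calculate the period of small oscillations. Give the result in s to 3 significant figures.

T = 2π√(L/g) = 2π√(14.6/1.32) = 2π × 3.326 = 20.9 s.

20.9 s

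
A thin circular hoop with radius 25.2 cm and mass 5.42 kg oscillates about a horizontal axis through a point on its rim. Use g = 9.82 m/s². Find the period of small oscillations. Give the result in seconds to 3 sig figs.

I_cm = mr² = 0.3442 kg·m². The pivot is at distance d = 0.252 m from the centre of mass.
By the parallel-axis theorem, I = I_cm + md² = 0.3442 + 0.3442 = 0.6884 kg·m².
T = 2π√(I/(mgd)) = 2π√(0.6884/(5.42 × 9.82 × 0.252)) = 1.42 s.

1.42 s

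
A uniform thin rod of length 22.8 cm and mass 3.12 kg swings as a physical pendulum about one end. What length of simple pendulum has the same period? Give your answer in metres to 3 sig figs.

0.152 m

The equivalent simple-pendulum length is L_eq = I/(md), where I is about the pivot and d = 0.1140 m.
I_cm = (1/12)mL² = 0.01352 kg·m², so I = I_cm + md² = 0.01352 + 0.04055 = 0.05406 kg·m².
L_eq = 0.05406/(3.12 × 0.1140) = 0.152 m.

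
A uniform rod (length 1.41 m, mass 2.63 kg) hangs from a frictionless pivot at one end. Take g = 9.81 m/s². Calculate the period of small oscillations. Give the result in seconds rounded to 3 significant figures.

For a physical pendulum T = 2π√(I/(mgd)), with d = 0.7050 m from pivot to centre of mass.
I_cm = mL²/12 = 2.63 × 1.41²/12 = 0.4357 kg·m²; I = I_cm + md² = 0.4357 + 2.63 × 0.7050² = 1.743 kg·m².
T = 2π√(1.743/(2.63 × 9.81 × 0.7050)) = 1.94 s.

1.94 s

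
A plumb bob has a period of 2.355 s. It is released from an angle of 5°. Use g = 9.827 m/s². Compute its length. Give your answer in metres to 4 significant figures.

1.381 m

From T = 2π√(L/g), L = gT²/(4π²) = 9.827 × 2.3550²/(4π²) = 1.381 m.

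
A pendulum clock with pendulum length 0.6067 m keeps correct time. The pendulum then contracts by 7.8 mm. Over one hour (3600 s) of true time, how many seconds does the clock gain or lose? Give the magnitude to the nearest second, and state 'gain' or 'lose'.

T ∝ √L, so T'/T = √(0.59890/0.6067) = 0.993551.
In 3600 s of true time the clock registers 3600/0.993551 = 3623.4 s, so it gains 23 s.

gain 23 s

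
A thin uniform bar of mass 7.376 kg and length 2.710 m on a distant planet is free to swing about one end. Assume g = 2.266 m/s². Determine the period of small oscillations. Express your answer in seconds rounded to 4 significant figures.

5.610 s

For a physical pendulum T = 2π√(I/(mgd)), with d = 1.3550 m from pivot to centre of mass.
I_cm = mL²/12 = 7.376 × 2.710²/12 = 4.5142 kg·m²; I = I_cm + md² = 4.5142 + 7.376 × 1.3550² = 18.057 kg·m².
T = 2π√(18.057/(7.376 × 2.266 × 1.3550)) = 5.610 s.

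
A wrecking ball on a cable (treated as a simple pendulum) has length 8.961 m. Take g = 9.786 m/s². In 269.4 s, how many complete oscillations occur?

44

T = 2π√(L/g) = 2π√(8.961/9.786) = 6.0125 s.
Number of complete oscillations = ⌊269.4/6.0125⌋ = ⌊44.807⌋ = 44.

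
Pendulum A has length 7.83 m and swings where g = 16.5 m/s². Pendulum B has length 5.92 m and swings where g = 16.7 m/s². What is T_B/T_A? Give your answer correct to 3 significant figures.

T = 2π√(L/g), so T_B/T_A = √((L_B/g_B)/(L_A/g_A)) = √((5.92/16.7)/(7.83/16.5)) = 0.864.

0.864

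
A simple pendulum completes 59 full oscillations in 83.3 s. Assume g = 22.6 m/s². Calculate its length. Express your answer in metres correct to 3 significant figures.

1.14 m

T = 83.3/59 = 1.412 s.
From T = 2π√(L/g), L = gT²/(4π²) = 22.6 × 1.412²/(4π²) = 1.14 m.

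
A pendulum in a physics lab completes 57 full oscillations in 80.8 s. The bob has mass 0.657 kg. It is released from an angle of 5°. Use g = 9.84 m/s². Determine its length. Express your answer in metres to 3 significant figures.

T = 80.8/57 = 1.418 s.
From T = 2π√(L/g), L = gT²/(4π²) = 9.84 × 1.418²/(4π²) = 0.501 m.

0.501 m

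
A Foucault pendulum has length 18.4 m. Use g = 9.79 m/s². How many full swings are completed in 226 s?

26

T = 2π√(L/g) = 2π√(18.4/9.79) = 8.614 s.
Number of complete oscillations = ⌊226/8.614⌋ = ⌊26.24⌋ = 26.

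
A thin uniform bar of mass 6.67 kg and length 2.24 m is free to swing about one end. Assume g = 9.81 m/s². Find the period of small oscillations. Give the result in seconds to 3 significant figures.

2.45 s

For a physical pendulum T = 2π√(I/(mgd)), with d = 1.120 m from pivot to centre of mass.
I_cm = mL²/12 = 6.67 × 2.24²/12 = 2.789 kg·m²; I = I_cm + md² = 2.789 + 6.67 × 1.120² = 11.16 kg·m².
T = 2π√(11.16/(6.67 × 9.81 × 1.120)) = 2.45 s.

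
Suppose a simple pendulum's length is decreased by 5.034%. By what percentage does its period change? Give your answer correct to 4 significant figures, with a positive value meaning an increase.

-2.549%

T ∝ √L, so T'/T = √(0.94966) = 0.97451.
Percentage change in T = (0.97451 − 1) × 100% = -2.549%.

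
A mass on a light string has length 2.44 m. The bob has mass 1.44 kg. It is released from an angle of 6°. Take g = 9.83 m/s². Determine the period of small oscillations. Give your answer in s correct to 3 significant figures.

3.13 s

T = 2π√(L/g) = 2π√(2.44/9.83) = 2π × 0.4982 = 3.13 s.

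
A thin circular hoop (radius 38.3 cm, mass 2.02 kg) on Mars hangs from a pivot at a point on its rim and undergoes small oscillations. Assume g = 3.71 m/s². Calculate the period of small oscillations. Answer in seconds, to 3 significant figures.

2.86 s

I_cm = mr² = 0.2963 kg·m². The pivot is at distance d = 0.383 m from the centre of mass.
By the parallel-axis theorem, I = I_cm + md² = 0.2963 + 0.2963 = 0.5926 kg·m².
T = 2π√(I/(mgd)) = 2π√(0.5926/(2.02 × 3.71 × 0.383)) = 2.86 s.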